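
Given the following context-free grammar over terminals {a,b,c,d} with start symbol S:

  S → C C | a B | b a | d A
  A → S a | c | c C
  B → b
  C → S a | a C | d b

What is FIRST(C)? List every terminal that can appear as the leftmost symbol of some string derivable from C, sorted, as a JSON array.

FIRST iteration:
[1]
  A via A→c: +{c}
  B via B→b: +{b}
  C via C→a C: +{a}
  C via C→d b: +{d}
  S via S→C C: +{a,d}
  S via S→b a: +{b}
  FIRST(S)={a,b,d}  FIRST(A)={c}  FIRST(B)={b}  FIRST(C)={a,d}
[2]
  A via A→S a: +{a,b,d}
  C via C→S a: +{b}
  FIRST(S)={a,b,d}  FIRST(A)={a,b,c,d}  FIRST(B)={b}  FIRST(C)={a,b,d}
[3] (no change)
  FIRST(S)={a,b,d}  FIRST(A)={a,b,c,d}  FIRST(B)={b}  FIRST(C)={a,b,d}

FIRST(C) = ["a", "b", "d"]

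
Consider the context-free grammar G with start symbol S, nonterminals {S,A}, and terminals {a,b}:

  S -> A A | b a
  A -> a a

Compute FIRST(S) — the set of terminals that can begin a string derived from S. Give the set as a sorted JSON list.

Compute FIRST by fixpoint:
iter 1:
  A via A→a a: +{a}
  S via S→A A: +{a}
  S via S→b a: +{b}
  FIRST(S)={a,b}  FIRST(A)={a}
iter 2: — fixpoint
  FIRST(S)={a,b}  FIRST(A)={a}

FIRST(S) = ["a", "b"]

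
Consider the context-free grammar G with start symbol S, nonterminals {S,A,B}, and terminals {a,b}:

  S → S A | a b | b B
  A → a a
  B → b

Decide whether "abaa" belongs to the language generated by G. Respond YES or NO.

Convert to CNF:
  S -> S A | T0 T1 | T1 B
  A -> T0 T0
  B -> b
  T0 -> a
  T1 -> b

Fill CYK table bottom-up:
  T[0,0] 'a' = {T0}  orig:{}
  T[1,1] 'b' = {B,T1}  orig:{B}
  T[2,2] 'a' = {T0}  orig:{}
  T[3,3] 'a' = {T0}  orig:{}
  T[0,1] 'ab' = {S}
  T[1,2] 'ba' = ∅
  T[2,3] 'aa' = {A}
  T[0,2] 'aba' = ∅
  T[1,3] 'baa' = ∅
  T[0,3] 'abaa' = {S}

S ∈ T[0,3] ⇒ YES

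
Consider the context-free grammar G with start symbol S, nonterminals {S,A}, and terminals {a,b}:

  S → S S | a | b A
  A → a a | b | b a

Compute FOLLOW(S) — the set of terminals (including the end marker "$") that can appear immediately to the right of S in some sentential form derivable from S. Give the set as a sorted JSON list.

FIRST sets, iterate to fixpoint:
round 1:
  A via A→a a: +{a}
  A via A→b: +{b}
  S via S→a: +{a}
  S via S→b A: +{b}
  S: {a,b}  A: {a,b}
round 2: done
  S: {a,b}  A: {a,b}

Compute FOLLOW by fixpoint:
FOLLOW(S) := {$}
round 1:
  S→S S: FOLLOW(S) ⊇ FIRST(S) = {a,b}; new: +{a,b}
  S→b A: FOLLOW(A) ⊇ FOLLOW(S) ⊇ {$,a,b}; new: +{$,a,b}
  FOLLOW(S)={$,a,b}  FOLLOW(A)={$,a,b}
round 2: (stable)
  FOLLOW(S)={$,a,b}  FOLLOW(A)={$,a,b}

FOLLOW(S) = ["$", "a", "b"]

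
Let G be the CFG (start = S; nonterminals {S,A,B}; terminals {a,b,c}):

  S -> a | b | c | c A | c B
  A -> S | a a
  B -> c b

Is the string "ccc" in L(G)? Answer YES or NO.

Convert to CNF:
  S -> T1 A | T1 B | a | b | c
  A -> T0 T0 | T1 A | T1 B | a | b | c
  B -> T1 T2
  T0 -> a
  T1 -> c
  T2 -> b

CYK table (by increasing span):
  cell(0,0) c: {A,S,T1}  orig:{A,S}
  cell(1,1) c: {A,S,T1}  orig:{A,S}
  cell(2,2) c: {A,S,T1}  orig:{A,S}
  cell(0,1) cc: {A,S}
  cell(1,2) cc: {A,S}
  cell(0,2) ccc: {A,S}

S ∈ T[0,2] ⇒ YES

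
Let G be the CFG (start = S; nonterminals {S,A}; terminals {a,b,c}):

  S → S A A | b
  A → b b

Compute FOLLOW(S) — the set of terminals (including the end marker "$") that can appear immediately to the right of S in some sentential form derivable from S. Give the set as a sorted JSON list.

Compute FIRST by fixpoint:
round 1:
  A via A→b b: +{b}
  S via S→b: +{b}
  FIRST[S]={b}  FIRST[A]={b}
round 2: done
  FIRST[S]={b}  FIRST[A]={b}

FOLLOW sets:
FOLLOW(S) := {$}
round 1:
  S→S A A: FOLLOW(S) ⊇ FIRST(A) = {b}; new: +{b}
  S→S A A: FOLLOW(A) ⊇ FIRST(A) = {b}; new: +{b}
  S→S A A: FOLLOW(A) ⊇ FOLLOW(S) ⊇ {$,b}; new: +{$}
  FOLLOW[S]={$,b}  FOLLOW[A]={$,b}
round 2: (stable)
  FOLLOW[S]={$,b}  FOLLOW[A]={$,b}

FOLLOW(S) = ["$", "b"]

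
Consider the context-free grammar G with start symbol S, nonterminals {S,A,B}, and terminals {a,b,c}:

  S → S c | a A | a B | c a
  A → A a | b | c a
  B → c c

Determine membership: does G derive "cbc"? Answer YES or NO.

Convert to CNF:
  S -> S T1 | T0 A | T0 B | T1 T0
  A -> A T0 | T1 T0 | b
  B -> T1 T1
  T0 -> a
  T1 -> c

Fill CYK table bottom-up:
  [0..0]={T1}  "c"  orig:{}
  [1..1]={A}  "b"
  [2..2]={T1}  "c"  orig:{}
  [0..1]=∅  "cb"
  [1..2]=∅  "bc"
  [0..2]=∅  "cbc"

S ∉ T[0,2] ⇒ NO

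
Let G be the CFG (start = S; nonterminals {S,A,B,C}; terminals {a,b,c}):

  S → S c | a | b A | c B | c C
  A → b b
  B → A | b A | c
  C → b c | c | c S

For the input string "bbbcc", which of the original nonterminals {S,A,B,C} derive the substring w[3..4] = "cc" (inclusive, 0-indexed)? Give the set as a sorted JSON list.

Convert to CNF:
  S -> S T1 | T0 A | T1 B | T1 C | a
  A -> T0 T0
  B -> T0 A | T0 T0 | c
  C -> T0 T1 | T1 S | c
  T0 -> b
  T1 -> c

CYK fill, restricted to cells inside w[3..4]:
  cell(3,3) c: {B,C,T1}  orig:{B,C}
  cell(4,4) c: {B,C,T1}  orig:{B,C}
  cell(3,4) cc: {S}

Original NTs in T[3,4] deriving "cc": ["S"]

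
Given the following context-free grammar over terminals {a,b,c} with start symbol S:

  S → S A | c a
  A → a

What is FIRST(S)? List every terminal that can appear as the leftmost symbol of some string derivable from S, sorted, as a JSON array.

FIRST sets, iterate to fixpoint:
pass 1:
  A via A→a: +{a}
  S via S→c a: +{c}
  S: {c}  A: {a}
pass 2: (stable)
  S: {c}  A: {a}

FIRST(S) = ["c"]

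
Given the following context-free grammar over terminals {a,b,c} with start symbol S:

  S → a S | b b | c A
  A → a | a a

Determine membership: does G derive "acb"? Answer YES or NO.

Convert to CNF:
  S -> T0 S | T1 T1 | T2 A
  A -> T0 T0 | a
  T0 -> a
  T1 -> b
  T2 -> c

CYK fill:
  [0..0]={A,T0}  "a"  orig:{A}
  [1..1]={T2}  "c"  orig:{}
  [2..2]={T1}  "b"  orig:{}
  [0..1]=∅  "ac"
  [1..2]=∅  "cb"
  [0..2]=∅  "acb"

S ∉ T[0,2] ⇒ NO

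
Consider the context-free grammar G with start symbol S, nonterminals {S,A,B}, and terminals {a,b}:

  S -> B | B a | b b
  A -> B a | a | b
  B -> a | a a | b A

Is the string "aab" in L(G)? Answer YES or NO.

CNF form of G:
  S -> B T0 | T0 T0 | T1 A | T1 T1 | a
  A -> B T0 | a | b
  B -> T0 T0 | T1 A | a
  T0 -> a
  T1 -> b

Fill CYK table bottom-up:
  cell(0,0) a: {A,B,S,T0}  orig:{A,B,S}
  cell(1,1) a: {A,B,S,T0}  orig:{A,B,S}
  cell(2,2) b: {A,T1}  orig:{A}
  cell(0,1) aa: {A,B,S}
  cell(1,2) ab: ∅
  cell(0,2) aab: ∅

S ∉ T[0,2] ⇒ NO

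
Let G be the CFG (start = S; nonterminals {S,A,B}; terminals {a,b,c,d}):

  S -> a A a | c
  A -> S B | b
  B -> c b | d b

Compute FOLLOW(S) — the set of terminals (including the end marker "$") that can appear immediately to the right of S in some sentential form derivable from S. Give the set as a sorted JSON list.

FIRST iteration:
[1]
  A via A→b: +{b}
  B via B→c b: +{c}
  B via B→d b: +{d}
  S via S→a A a: +{a}
  S via S→c: +{c}
  S: {a,c}  A: {b}  B: {c,d}
[2]
  A via A→S B: +{a,c}
  S: {a,c}  A: {a,b,c}  B: {c,d}
[3] (no change)
  S: {a,c}  A: {a,b,c}  B: {c,d}

FOLLOW iteration:
initialize: $ ∈ FOLLOW(S)
iter 1:
  A→S B: FOLLOW(S) ⊇ FIRST(B) = {c,d}; new: +{c,d}
  S→a A a: FOLLOW(A) ⊇ FIRST(a) = {a}; new: +{a}
  FOLLOW(S)={$,c,d}  FOLLOW(A)={a}  FOLLOW(B)={}
iter 2:
  A→S B: FOLLOW(B) ⊇ FOLLOW(A) ⊇ {a}; new: +{a}
  FOLLOW(S)={$,c,d}  FOLLOW(A)={a}  FOLLOW(B)={a}
iter 3: (stable)
  FOLLOW(S)={$,c,d}  FOLLOW(A)={a}  FOLLOW(B)={a}

FOLLOW(S) = ["$", "c", "d"]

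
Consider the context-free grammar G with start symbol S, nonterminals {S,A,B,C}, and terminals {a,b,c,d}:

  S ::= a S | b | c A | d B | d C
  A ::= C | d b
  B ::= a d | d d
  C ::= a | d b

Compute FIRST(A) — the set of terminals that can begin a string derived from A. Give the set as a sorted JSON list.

Compute FIRST by fixpoint:
round 1:
  A via A→d b: +{d}
  B via B→a d: +{a}
  B via B→d d: +{d}
  C via C→a: +{a}
  C via C→d b: +{d}
  S via S→a S: +{a}
  S via S→b: +{b}
  S via S→c A: +{c}
  S via S→d B: +{d}
  S: {a,b,c,d}  A: {d}  B: {a,d}  C: {a,d}
round 2:
  A via A→C: +{a}
  S: {a,b,c,d}  A: {a,d}  B: {a,d}  C: {a,d}
round 3: (stable)
  S: {a,b,c,d}  A: {a,d}  B: {a,d}  C: {a,d}

FIRST(A) = ["a", "d"]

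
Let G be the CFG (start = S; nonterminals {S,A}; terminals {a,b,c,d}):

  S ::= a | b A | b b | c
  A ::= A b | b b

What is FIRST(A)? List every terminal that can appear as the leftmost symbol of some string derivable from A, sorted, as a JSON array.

Compute FIRST by fixpoint:
[1]
  A via A→b b: +{b}
  S via S→a: +{a}
  S via S→b A: +{b}
  S via S→c: +{c}
  FIRST(S)={a,b,c}  FIRST(A)={b}
[2] (no change)
  FIRST(S)={a,b,c}  FIRST(A)={b}

FIRST(A) = ["b"]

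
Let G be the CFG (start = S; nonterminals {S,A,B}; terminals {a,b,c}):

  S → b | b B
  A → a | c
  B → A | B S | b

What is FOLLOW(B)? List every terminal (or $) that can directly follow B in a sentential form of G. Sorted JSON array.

FIRST iteration:
round 1:
  A via A→a: +{a}
  A via A→c: +{c}
  B via B→A: +{a,c}
  B via B→b: +{b}
  S via S→b: +{b}
  FIRST[S]={b}  FIRST[A]={a,c}  FIRST[B]={a,b,c}
round 2: — fixpoint
  FIRST[S]={b}  FIRST[A]={a,c}  FIRST[B]={a,b,c}

FOLLOW iteration:
FOLLOW(S) := {$}
pass 1:
  B→B S: FOLLOW(B) ⊇ FIRST(S) = {b}; new: +{b}
  B→B S: FOLLOW(S) ⊇ FOLLOW(B) ⊇ {b}; new: +{b}
  S→b B: FOLLOW(B) ⊇ FOLLOW(S) ⊇ {$,b}; new: +{$}
  S: {$,b}  A: {}  B: {$,b}
pass 2:
  B→A: FOLLOW(A) ⊇ FOLLOW(B) ⊇ {$,b}; new: +{$,b}
  S: {$,b}  A: {$,b}  B: {$,b}
pass 3: done
  S: {$,b}  A: {$,b}  B: {$,b}

FOLLOW(B) = ["$", "b"]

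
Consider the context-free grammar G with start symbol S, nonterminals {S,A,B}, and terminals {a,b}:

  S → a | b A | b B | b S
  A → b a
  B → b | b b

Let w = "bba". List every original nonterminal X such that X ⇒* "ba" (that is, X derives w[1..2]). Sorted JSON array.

Convert to CNF:
  S -> T0 A | T0 B | T0 S | a
  A -> T0 T1
  B -> T0 T0 | b
  T0 -> b
  T1 -> a

CYK table (by increasing span) (cells [i..j] with 1 ≤ i ≤ j ≤ 2 only):
  cell(1,1) b: {B,T0}  orig:{B}
  cell(2,2) a: {S,T1}  orig:{S}
  cell(1,2) ba: {A,S}

Original NTs in T[1,2] deriving "ba": ["A", "S"]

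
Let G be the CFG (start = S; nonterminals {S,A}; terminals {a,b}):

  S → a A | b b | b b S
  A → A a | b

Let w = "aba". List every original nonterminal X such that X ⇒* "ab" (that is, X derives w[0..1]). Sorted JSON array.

Convert to CNF:
  S -> T0 A | T1 T1 | T1 X2
  A -> A T0 | b
  T0 -> a
  T1 -> b
  X2 -> T1 S

Fill CYK table bottom-up — only the sub-triangle for w[0..1]:
  [0..0]={T0}  "a"  orig:{}
  [1..1]={A,T1}  "b"  orig:{A}
  [0..1]={S}  "ab"

Original NTs in T[0,1] deriving "ab": ["S"]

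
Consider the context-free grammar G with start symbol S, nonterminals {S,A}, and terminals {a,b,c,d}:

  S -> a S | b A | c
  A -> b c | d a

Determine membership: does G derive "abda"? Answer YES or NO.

CNF form of G:
  S -> T0 A | T3 S | c
  A -> T0 T1 | T2 T3
  T0 -> b
  T1 -> c
  T2 -> d
  T3 -> a

CYK fill:
  [0..0]={T3}  "a"  orig:{}
  [1..1]={T0}  "b"  orig:{}
  [2..2]={T2}  "d"  orig:{}
  [3..3]={T3}  "a"  orig:{}
  [0..1]=∅  "ab"
  [1..2]=∅  "bd"
  [2..3]={A}  "da"
  [0..2]=∅  "abd"
  [1..3]={S}  "bda"
  [0..3]={S}  "abda"

S ∈ T[0,3] ⇒ YES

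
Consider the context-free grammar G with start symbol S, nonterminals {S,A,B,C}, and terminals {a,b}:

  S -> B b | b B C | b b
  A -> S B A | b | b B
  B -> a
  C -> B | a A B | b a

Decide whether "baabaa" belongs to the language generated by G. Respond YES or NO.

CNF form of G:
  S -> B T0 | T0 T0 | T0 X4
  A -> S X2 | T0 B | b
  B -> a
  C -> T0 T1 | T1 X3 | a
  T0 -> b
  T1 -> a
  X2 -> B A
  X3 -> A B
  X4 -> B C

Fill CYK table bottom-up:
  [0..0]={A,T0}  "b"  orig:{A}
  [1..1]={B,C,T1}  "a"  orig:{B,C}
  [2..2]={B,C,T1}  "a"  orig:{B,C}
  [3..3]={A,T0}  "b"  orig:{A}
  [4..4]={B,C,T1}  "a"  orig:{B,C}
  [5..5]={B,C,T1}  "a"  orig:{B,C}
  [0..1]={A,C,X3}  "ba"  orig:{A,C}
  [1..2]={X4}  "aa"  orig:{}
  [2..3]={S,X2}  "ab"  orig:{S}
  [3..4]={A,C,X3}  "ba"  orig:{A,C}
  [4..5]={X4}  "aa"  orig:{}
  [0..2]={S,X3}  "baa"  orig:{S}
  [1..3]=∅  "aab"
  [2..4]={C,X2,X4}  "aba"  orig:{C}
  [3..5]={S,X3}  "baa"  orig:{S}
  [0..3]=∅  "baab"
  [1..4]={X4}  "aaba"  orig:{}
  [2..5]={C}  "abaa"
  [0..4]={S}  "baaba"
  [1..5]={X4}  "aabaa"  orig:{}
  [0..5]={S}  "baabaa"

S ∈ T[0,5] ⇒ YES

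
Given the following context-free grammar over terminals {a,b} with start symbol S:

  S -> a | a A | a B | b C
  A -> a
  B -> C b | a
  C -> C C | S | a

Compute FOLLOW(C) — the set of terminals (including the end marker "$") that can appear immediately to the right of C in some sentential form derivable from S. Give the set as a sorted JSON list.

Compute FIRST by fixpoint:
iter 1:
  A via A→a: +{a}
  B via B→a: +{a}
  C via C→a: +{a}
  S via S→a: +{a}
  S via S→b C: +{b}
  FIRST(S)={a,b}  FIRST(A)={a}  FIRST(B)={a}  FIRST(C)={a}
iter 2:
  C via C→S: +{b}
  FIRST(S)={a,b}  FIRST(A)={a}  FIRST(B)={a}  FIRST(C)={a,b}
iter 3:
  B via B→C b: +{b}
  FIRST(S)={a,b}  FIRST(A)={a}  FIRST(B)={a,b}  FIRST(C)={a,b}
iter 4: — fixpoint
  FIRST(S)={a,b}  FIRST(A)={a}  FIRST(B)={a,b}  FIRST(C)={a,b}

Compute FOLLOW by fixpoint:
initialize: $ ∈ FOLLOW(S)
pass 1:
  B→C b: FOLLOW(C) ⊇ FIRST(b) = {b}; new: +{b}
  C→C C: FOLLOW(C) ⊇ FIRST(C) = {a,b}; new: +{a}
  C→S: FOLLOW(S) ⊇ FOLLOW(C) ⊇ {a,b}; new: +{a,b}
  S→a A: FOLLOW(A) ⊇ FOLLOW(S) ⊇ {$,a,b}; new: +{$,a,b}
  S→a B: FOLLOW(B) ⊇ FOLLOW(S) ⊇ {$,a,b}; new: +{$,a,b}
  S→b C: FOLLOW(C) ⊇ FOLLOW(S) ⊇ {$,a,b}; new: +{$}
  FOLLOW[S]={$,a,b}  FOLLOW[A]={$,a,b}  FOLLOW[B]={$,a,b}  FOLLOW[C]={$,a,b}
pass 2: — fixpoint
  FOLLOW[S]={$,a,b}  FOLLOW[A]={$,a,b}  FOLLOW[B]={$,a,b}  FOLLOW[C]={$,a,b}

FOLLOW(C) = ["$", "a", "b"]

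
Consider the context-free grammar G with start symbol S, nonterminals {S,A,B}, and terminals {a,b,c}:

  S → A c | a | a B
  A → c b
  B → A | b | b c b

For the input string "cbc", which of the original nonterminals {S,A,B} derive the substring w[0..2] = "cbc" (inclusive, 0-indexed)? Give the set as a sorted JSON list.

Convert to CNF:
  S -> A T0 | T2 B | a
  A -> T0 T1
  B -> T0 T1 | T1 X3 | b
  T0 -> c
  T1 -> b
  T2 -> a
  X3 -> T0 T1

CYK fill, restricted to cells inside w[0..2]:
  [0..0]={T0}  "c"  orig:{}
  [1..1]={B,T1}  "b"  orig:{B}
  [2..2]={T0}  "c"  orig:{}
  [0..1]={A,B,X3}  "cb"  orig:{A,B}
  [1..2]=∅  "bc"
  [0..2]={S}  "cbc"

Original NTs in T[0,2] deriving "cbc": ["S"]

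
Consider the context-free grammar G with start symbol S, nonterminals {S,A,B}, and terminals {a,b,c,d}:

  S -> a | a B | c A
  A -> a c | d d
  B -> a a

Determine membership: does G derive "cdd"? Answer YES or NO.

Convert to CNF:
  S -> T0 B | T1 A | a
  A -> T0 T1 | T2 T2
  B -> T0 T0
  T0 -> a
  T1 -> c
  T2 -> d

Fill CYK table bottom-up:
  T[0,0] 'c' = {T1}  orig:{}
  T[1,1] 'd' = {T2}  orig:{}
  T[2,2] 'd' = {T2}  orig:{}
  T[0,1] 'cd' = ∅
  T[1,2] 'dd' = {A}
  T[0,2] 'cdd' = {S}

S ∈ T[0,2] ⇒ YES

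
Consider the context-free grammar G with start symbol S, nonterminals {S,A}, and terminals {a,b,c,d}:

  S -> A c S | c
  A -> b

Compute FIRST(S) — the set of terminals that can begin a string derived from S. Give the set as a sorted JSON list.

FIRST sets, iterate to fixpoint:
round 1:
  A via A→b: +{b}
  S via S→A c S: +{b}
  S via S→c: +{c}
  FIRST(S)={b,c}  FIRST(A)={b}
round 2: done
  FIRST(S)={b,c}  FIRST(A)={b}

FIRST(S) = ["b", "c"]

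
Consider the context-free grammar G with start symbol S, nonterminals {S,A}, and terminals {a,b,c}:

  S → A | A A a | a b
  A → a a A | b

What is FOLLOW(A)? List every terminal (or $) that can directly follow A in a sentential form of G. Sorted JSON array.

FIRST sets, iterate to fixpoint:
[1]
  A via A→a a A: +{a}
  A via A→b: +{b}
  S via S→A: +{a,b}
  FIRST(S)={a,b}  FIRST(A)={a,b}
[2] done
  FIRST(S)={a,b}  FIRST(A)={a,b}

FOLLOW iteration:
FOLLOW(S) := {$}
[1]
  S→A: FOLLOW(A) ⊇ FOLLOW(S) ⊇ {$}; new: +{$}
  S→A A a: FOLLOW(A) ⊇ FIRST(A) = {a,b}; new: +{a,b}
  S: {$}  A: {$,a,b}
[2] (no change)
  S: {$}  A: {$,a,b}

FOLLOW(A) = ["$", "a", "b"]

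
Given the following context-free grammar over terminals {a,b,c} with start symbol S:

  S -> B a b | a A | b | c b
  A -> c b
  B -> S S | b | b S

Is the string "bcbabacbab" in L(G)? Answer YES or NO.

Convert to CNF:
  S -> B X3 | T0 T1 | T2 A | b
  A -> T0 T1
  B -> S S | T1 S | b
  T0 -> c
  T1 -> b
  T2 -> a
  X3 -> T2 T1

CYK table (by increasing span):
  cell(0,0) b: {B,S,T1}  orig:{B,S}
  cell(1,1) c: {T0}  orig:{}
  cell(2,2) b: {B,S,T1}  orig:{B,S}
  cell(3,3) a: {T2}  orig:{}
  cell(4,4) b: {B,S,T1}  orig:{B,S}
  cell(5,5) a: {T2}  orig:{}
  cell(6,6) c: {T0}  orig:{}
  cell(7,7) b: {B,S,T1}  orig:{B,S}
  cell(8,8) a: {T2}  orig:{}
  cell(9,9) b: {B,S,T1}  orig:{B,S}
  cell(0,1) bc: ∅
  cell(1,2) cb: {A,S}
  cell(2,3) ba: ∅
  cell(3,4) ab: {X3}  orig:{}
  cell(4,5) ba: ∅
  cell(5,6) ac: ∅
  cell(6,7) cb: {A,S}
  cell(7,8) ba: ∅
  cell(8,9) ab: {X3}  orig:{}
  cell(0,2) bcb: {B}
  cell(1,3) cba: ∅
  cell(2,4) bab: {S}
  cell(3,5) aba: ∅
  cell(4,6) bac: ∅
  cell(5,7) acb: {S}
  cell(6,8) cba: ∅
  cell(7,9) bab: {S}
  cell(0,3) bcba: ∅
  cell(1,4) cbab: ∅
  cell(2,5) baba: ∅
  cell(3,6) abac: ∅
  cell(4,7) bacb: {B}
  cell(5,8) acba: ∅
  cell(6,9) cbab: ∅
  cell(0,4) bcbab: {S}
  cell(1,5) cbaba: ∅
  cell(2,6) babac: ∅
  cell(3,7) abacb: ∅
  cell(4,8) bacba: ∅
  cell(5,9) acbab: ∅
  cell(0,5) bcbaba: ∅
  cell(1,6) cbabac: ∅
  cell(2,7) babacb: {B}
  cell(3,8) abacba: ∅
  cell(4,9) bacbab: {S}
  cell(0,6) bcbabac: ∅
  cell(1,7) cbabacb: ∅
  cell(2,8) babacba: ∅
  cell(3,9) abacbab: ∅
  cell(0,7) bcbabacb: {B}
  cell(1,8) cbabacba: ∅
  cell(2,9) babacbab: {S}
  cell(0,8) bcbabacba: ∅
  cell(1,9) cbabacbab: ∅
  cell(0,9) bcbabacbab: {S}

S ∈ T[0,9] ⇒ YES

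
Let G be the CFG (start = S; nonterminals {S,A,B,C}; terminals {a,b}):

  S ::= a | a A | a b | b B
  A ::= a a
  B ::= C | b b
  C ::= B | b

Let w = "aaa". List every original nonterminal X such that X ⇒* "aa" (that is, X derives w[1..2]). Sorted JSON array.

CNF form of G:
  S -> T0 A | T0 T1 | T1 B | a
  A -> T0 T0
  B -> T1 T1 | b
  C -> T1 T1 | b
  T0 -> a
  T1 -> b

CYK table (by increasing span), restricted to cells inside w[1..2]:
  T[1,1] 'a' = {S,T0}  orig:{S}
  T[2,2] 'a' = {S,T0}  orig:{S}
  T[1,2] 'aa' = {A}

Original NTs in T[1,2] deriving "aa": ["A"]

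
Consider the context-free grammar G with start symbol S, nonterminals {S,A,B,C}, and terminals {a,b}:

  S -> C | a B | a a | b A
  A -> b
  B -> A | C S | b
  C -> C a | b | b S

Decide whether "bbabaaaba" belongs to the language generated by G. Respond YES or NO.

CNF form of G:
  S -> C T0 | T0 B | T0 T0 | T1 A | T1 S | b
  A -> b
  B -> C S | b
  C -> C T0 | T1 S | b
  T0 -> a
  T1 -> b

CYK fill:
  T[0,0] 'b' = {A,B,C,S,T1}  orig:{A,B,C,S}
  T[1,1] 'b' = {A,B,C,S,T1}  orig:{A,B,C,S}
  T[2,2] 'a' = {T0}  orig:{}
  T[3,3] 'b' = {A,B,C,S,T1}  orig:{A,B,C,S}
  T[4,4] 'a' = {T0}  orig:{}
  T[5,5] 'a' = {T0}  orig:{}
  T[6,6] 'a' = {T0}  orig:{}
  T[7,7] 'b' = {A,B,C,S,T1}  orig:{A,B,C,S}
  T[8,8] 'a' = {T0}  orig:{}
  T[0,1] 'bb' = {B,C,S}
  T[1,2] 'ba' = {C,S}
  T[2,3] 'ab' = {S}
  T[3,4] 'ba' = {C,S}
  T[4,5] 'aa' = {S}
  T[5,6] 'aa' = {S}
  T[6,7] 'ab' = {S}
  T[7,8] 'ba' = {C,S}
  T[0,2] 'bba' = {B,C,S}
  T[1,3] 'bab' = {B,C,S}
  T[2,4] 'aba' = ∅
  T[3,5] 'baa' = {B,C,S}
  T[4,6] 'aaa' = ∅
  T[5,7] 'aab' = ∅
  T[6,8] 'aba' = ∅
  T[0,3] 'bbab' = {B,C,S}
  T[1,4] 'baba' = {B,C,S}
  T[2,5] 'abaa' = {S}
  T[3,6] 'baaa' = {B,C,S}
  T[4,7] 'aaab' = ∅
  T[5,8] 'aaba' = ∅
  T[0,4] 'bbaba' = {B,C,S}
  T[1,5] 'babaa' = {B,C,S}
  T[2,6] 'abaaa' = {S}
  T[3,7] 'baaab' = {B}
  T[4,8] 'aaaba' = ∅
  T[0,5] 'bbabaa' = {B,C,S}
  T[1,6] 'babaaa' = {B,C,S}
  T[2,7] 'abaaab' = {S}
  T[3,8] 'baaaba' = {B}
  T[0,6] 'bbabaaa' = {B,C,S}
  T[1,7] 'babaaab' = {B,C,S}
  T[2,8] 'abaaaba' = {S}
  T[0,7] 'bbabaaab' = {B,C,S}
  T[1,8] 'babaaaba' = {B,C,S}
  T[0,8] 'bbabaaaba' = {B,C,S}

S ∈ T[0,8] ⇒ YES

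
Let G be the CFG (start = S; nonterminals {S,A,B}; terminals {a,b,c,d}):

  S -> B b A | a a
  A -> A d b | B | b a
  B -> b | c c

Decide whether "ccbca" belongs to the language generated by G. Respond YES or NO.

CNF form of G:
  S -> B X5 | T2 T2
  A -> A X4 | T1 T2 | T3 T3 | b
  B -> T3 T3 | b
  T0 -> d
  T1 -> b
  T2 -> a
  T3 -> c
  X4 -> T0 T1
  X5 -> T1 A

CYK table (by increasing span):
  [0..0]={T3}  "c"  orig:{}
  [1..1]={T3}  "c"  orig:{}
  [2..2]={A,B,T1}  "b"  orig:{A,B}
  [3..3]={T3}  "c"  orig:{}
  [4..4]={T2}  "a"  orig:{}
  [0..1]={A,B}  "cc"
  [1..2]=∅  "cb"
  [2..3]=∅  "bc"
  [3..4]=∅  "ca"
  [0..2]=∅  "ccb"
  [1..3]=∅  "cbc"
  [2..4]=∅  "bca"
  [0..3]=∅  "ccbc"
  [1..4]=∅  "cbca"
  [0..4]=∅  "ccbca"

S ∉ T[0,4] ⇒ NO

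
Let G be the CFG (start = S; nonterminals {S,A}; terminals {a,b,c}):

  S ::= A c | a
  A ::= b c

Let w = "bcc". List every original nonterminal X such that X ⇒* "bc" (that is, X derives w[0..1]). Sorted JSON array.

CNF form of G:
  S -> A T1 | a
  A -> T0 T1
  T0 -> b
  T1 -> c

Fill CYK table bottom-up (cells [i..j] with 0 ≤ i ≤ j ≤ 1 only):
  cell(0,0) b: {T0}  orig:{}
  cell(1,1) c: {T1}  orig:{}
  cell(0,1) bc: {A}

Original NTs in T[0,1] deriving "bc": ["A"]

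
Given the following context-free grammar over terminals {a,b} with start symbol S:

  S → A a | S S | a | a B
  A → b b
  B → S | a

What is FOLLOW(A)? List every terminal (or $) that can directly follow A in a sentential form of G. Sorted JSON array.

FIRST iteration:
iter 1:
  A via A→b b: +{b}
  B via B→a: +{a}
  S via S→A a: +{b}
  S via S→a: +{a}
  FIRST(S)={a,b}  FIRST(A)={b}  FIRST(B)={a}
iter 2:
  B via B→S: +{b}
  FIRST(S)={a,b}  FIRST(A)={b}  FIRST(B)={a,b}
iter 3: (stable)
  FIRST(S)={a,b}  FIRST(A)={b}  FIRST(B)={a,b}

FOLLOW sets:
FOLLOW(S) := {$}
round 1:
  S→A a: FOLLOW(A) ⊇ FIRST(a) = {a}; new: +{a}
  S→S S: FOLLOW(S) ⊇ FIRST(S) = {a,b}; new: +{a,b}
  S→a B: FOLLOW(B) ⊇ FOLLOW(S) ⊇ {$,a,b}; new: +{$,a,b}
  FOLLOW(S)={$,a,b}  FOLLOW(A)={a}  FOLLOW(B)={$,a,b}
round 2: (no change)
  FOLLOW(S)={$,a,b}  FOLLOW(A)={a}  FOLLOW(B)={$,a,b}

FOLLOW(A) = ["a"]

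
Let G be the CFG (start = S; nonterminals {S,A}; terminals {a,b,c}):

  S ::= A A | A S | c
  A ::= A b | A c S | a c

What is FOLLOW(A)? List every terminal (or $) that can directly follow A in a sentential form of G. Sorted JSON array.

FIRST iteration:
round 1:
  A via A→a c: +{a}
  S via S→A A: +{a}
  S via S→c: +{c}
  FIRST[S]={a,c}  FIRST[A]={a}
round 2: done
  FIRST[S]={a,c}  FIRST[A]={a}

Compute FOLLOW by fixpoint:
seed FOLLOW(S) with $
round 1:
  A→A b: FOLLOW(A) ⊇ FIRST(b) = {b}; new: +{b}
  A→A c S: FOLLOW(A) ⊇ FIRST(c) = {c}; new: +{c}
  A→A c S: FOLLOW(S) ⊇ FOLLOW(A) ⊇ {b,c}; new: +{b,c}
  S→A A: FOLLOW(A) ⊇ FIRST(A) = {a}; new: +{a}
  S→A A: FOLLOW(A) ⊇ FOLLOW(S) ⊇ {$,b,c}; new: +{$}
  FOLLOW(S)={$,b,c}  FOLLOW(A)={$,a,b,c}
round 2:
  A→A c S: FOLLOW(S) ⊇ FOLLOW(A) ⊇ {$,a,b,c}; new: +{a}
  FOLLOW(S)={$,a,b,c}  FOLLOW(A)={$,a,b,c}
round 3: (no change)
  FOLLOW(S)={$,a,b,c}  FOLLOW(A)={$,a,b,c}

FOLLOW(A) = ["$", "a", "b", "c"]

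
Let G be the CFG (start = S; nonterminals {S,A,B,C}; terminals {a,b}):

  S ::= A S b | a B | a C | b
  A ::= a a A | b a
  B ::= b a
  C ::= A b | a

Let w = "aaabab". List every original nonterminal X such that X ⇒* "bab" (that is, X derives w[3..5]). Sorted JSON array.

CNF form of G:
  S -> A X3 | T0 B | T0 C | b
  A -> T0 X2 | T1 T0
  B -> T1 T0
  C -> A T1 | a
  T0 -> a
  T1 -> b
  X2 -> T0 A
  X3 -> S T1

CYK fill, restricted to cells inside w[3..5]:
  [3..3]={S,T1}  "b"  orig:{S}
  [4..4]={C,T0}  "a"  orig:{C}
  [5..5]={S,T1}  "b"  orig:{S}
  [3..4]={A,B}  "ba"
  [4..5]=∅  "ab"
  [3..5]={C}  "bab"

Original NTs in T[3,5] deriving "bab": ["C"]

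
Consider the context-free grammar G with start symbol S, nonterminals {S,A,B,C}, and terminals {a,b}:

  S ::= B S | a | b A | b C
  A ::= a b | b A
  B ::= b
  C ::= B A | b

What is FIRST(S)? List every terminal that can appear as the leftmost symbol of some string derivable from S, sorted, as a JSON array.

Compute FIRST by fixpoint:
round 1:
  A via A→a b: +{a}
  A via A→b A: +{b}
  B via B→b: +{b}
  C via C→B A: +{b}
  S via S→B S: +{b}
  S via S→a: +{a}
  FIRST(S)={a,b}  FIRST(A)={a,b}  FIRST(B)={b}  FIRST(C)={b}
round 2: done
  FIRST(S)={a,b}  FIRST(A)={a,b}  FIRST(B)={b}  FIRST(C)={b}

FIRST(S) = ["a", "b"]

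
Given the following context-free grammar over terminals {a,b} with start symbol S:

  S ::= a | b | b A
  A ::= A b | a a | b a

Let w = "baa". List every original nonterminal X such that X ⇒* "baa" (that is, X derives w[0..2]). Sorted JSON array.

CNF form of G:
  S -> T0 A | a | b
  A -> A T0 | T0 T1 | T1 T1
  T0 -> b
  T1 -> a

CYK fill (cells [i..j] with 0 ≤ i ≤ j ≤ 2 only):
  [0..0]={S,T0}  "b"  orig:{S}
  [1..1]={S,T1}  "a"  orig:{S}
  [2..2]={S,T1}  "a"  orig:{S}
  [0..1]={A}  "ba"
  [1..2]={A}  "aa"
  [0..2]={S}  "baa"

Original NTs in T[0,2] deriving "baa": ["S"]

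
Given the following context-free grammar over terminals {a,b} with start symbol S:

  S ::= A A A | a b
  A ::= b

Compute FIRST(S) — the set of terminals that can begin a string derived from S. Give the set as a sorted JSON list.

FIRST iteration:
pass 1:
  A via A→b: +{b}
  S via S→A A A: +{b}
  S via S→a b: +{a}
  S: {a,b}  A: {b}
pass 2: (stable)
  S: {a,b}  A: {b}

FIRST(S) = ["a", "b"]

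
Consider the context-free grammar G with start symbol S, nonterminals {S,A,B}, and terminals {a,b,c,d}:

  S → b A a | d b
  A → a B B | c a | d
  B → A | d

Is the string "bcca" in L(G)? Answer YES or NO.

CNF form of G:
  S -> T2 X6 | T3 T2
  A -> T0 X4 | T1 T0 | d
  B -> T0 X5 | T1 T0 | d
  T0 -> a
  T1 -> c
  T2 -> b
  T3 -> d
  X4 -> B B
  X5 -> B B
  X6 -> A T0

Fill CYK table bottom-up:
  [0..0]={T2}  "b"  orig:{}
  [1..1]={T1}  "c"  orig:{}
  [2..2]={T1}  "c"  orig:{}
  [3..3]={T0}  "a"  orig:{}
  [0..1]=∅  "bc"
  [1..2]=∅  "cc"
  [2..3]={A,B}  "ca"
  [0..2]=∅  "bcc"
  [1..3]=∅  "cca"
  [0..3]=∅  "bcca"

S ∉ T[0,3] ⇒ NO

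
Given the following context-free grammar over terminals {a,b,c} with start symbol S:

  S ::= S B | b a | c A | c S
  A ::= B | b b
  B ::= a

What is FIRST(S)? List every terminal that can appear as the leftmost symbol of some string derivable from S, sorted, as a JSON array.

FIRST sets, iterate to fixpoint:
pass 1:
  A via A→b b: +{b}
  B via B→a: +{a}
  S via S→b a: +{b}
  S via S→c A: +{c}
  S: {b,c}  A: {b}  B: {a}
pass 2:
  A via A→B: +{a}
  S: {b,c}  A: {a,b}  B: {a}
pass 3: — fixpoint
  S: {b,c}  A: {a,b}  B: {a}

FIRST(S) = ["b", "c"]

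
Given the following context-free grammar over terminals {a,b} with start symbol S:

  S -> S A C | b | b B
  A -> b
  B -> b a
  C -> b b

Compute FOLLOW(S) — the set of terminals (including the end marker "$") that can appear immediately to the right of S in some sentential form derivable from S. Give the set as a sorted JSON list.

FIRST iteration:
iter 1:
  A via A→b: +{b}
  B via B→b a: +{b}
  C via C→b b: +{b}
  S via S→b: +{b}
  FIRST[S]={b}  FIRST[A]={b}  FIRST[B]={b}  FIRST[C]={b}
iter 2: (no change)
  FIRST[S]={b}  FIRST[A]={b}  FIRST[B]={b}  FIRST[C]={b}

Compute FOLLOW by fixpoint:
FOLLOW(S) := {$}
iter 1:
  S→S A C: FOLLOW(S) ⊇ FIRST(A) = {b}; new: +{b}
  S→S A C: FOLLOW(A) ⊇ FIRST(C) = {b}; new: +{b}
  S→S A C: FOLLOW(C) ⊇ FOLLOW(S) ⊇ {$,b}; new: +{$,b}
  S→b B: FOLLOW(B) ⊇ FOLLOW(S) ⊇ {$,b}; new: +{$,b}
  FOLLOW(S)={$,b}  FOLLOW(A)={b}  FOLLOW(B)={$,b}  FOLLOW(C)={$,b}
iter 2: done
  FOLLOW(S)={$,b}  FOLLOW(A)={b}  FOLLOW(B)={$,b}  FOLLOW(C)={$,b}

FOLLOW(S) = ["$", "b"]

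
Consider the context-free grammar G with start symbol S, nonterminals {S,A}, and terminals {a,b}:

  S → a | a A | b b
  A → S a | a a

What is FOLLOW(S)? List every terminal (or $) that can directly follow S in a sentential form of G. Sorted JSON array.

FIRST sets, iterate to fixpoint:
iter 1:
  A via A→a a: +{a}
  S via S→a: +{a}
  S via S→b b: +{b}
  FIRST(S)={a,b}  FIRST(A)={a}
iter 2:
  A via A→S a: +{b}
  FIRST(S)={a,b}  FIRST(A)={a,b}
iter 3: (no change)
  FIRST(S)={a,b}  FIRST(A)={a,b}

FOLLOW iteration:
seed FOLLOW(S) with $
iter 1:
  A→S a: FOLLOW(S) ⊇ FIRST(a) = {a}; new: +{a}
  S→a A: FOLLOW(A) ⊇ FOLLOW(S) ⊇ {$,a}; new: +{$,a}
  FOLLOW[S]={$,a}  FOLLOW[A]={$,a}
iter 2: — fixpoint
  FOLLOW[S]={$,a}  FOLLOW[A]={$,a}

FOLLOW(S) = ["$", "a"]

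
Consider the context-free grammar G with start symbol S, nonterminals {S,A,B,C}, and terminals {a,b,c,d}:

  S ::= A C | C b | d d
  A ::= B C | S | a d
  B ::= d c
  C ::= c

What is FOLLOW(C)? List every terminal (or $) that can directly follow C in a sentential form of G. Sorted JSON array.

Compute FIRST by fixpoint:
iter 1:
  A via A→a d: +{a}
  B via B→d c: +{d}
  C via C→c: +{c}
  S via S→A C: +{a}
  S via S→C b: +{c}
  S via S→d d: +{d}
  S: {a,c,d}  A: {a}  B: {d}  C: {c}
iter 2:
  A via A→B C: +{d}
  A via A→S: +{c}
  S: {a,c,d}  A: {a,c,d}  B: {d}  C: {c}
iter 3: (no change)
  S: {a,c,d}  A: {a,c,d}  B: {d}  C: {c}

FOLLOW iteration:
FOLLOW(S) := {$}
[1]
  A→B C: FOLLOW(B) ⊇ FIRST(C) = {c}; new: +{c}
  S→A C: FOLLOW(A) ⊇ FIRST(C) = {c}; new: +{c}
  S→A C: FOLLOW(C) ⊇ FOLLOW(S) ⊇ {$}; new: +{$}
  S→C b: FOLLOW(C) ⊇ FIRST(b) = {b}; new: +{b}
  FOLLOW(S)={$}  FOLLOW(A)={c}  FOLLOW(B)={c}  FOLLOW(C)={$,b}
[2]
  A→B C: FOLLOW(C) ⊇ FOLLOW(A) ⊇ {c}; new: +{c}
  A→S: FOLLOW(S) ⊇ FOLLOW(A) ⊇ {c}; new: +{c}
  FOLLOW(S)={$,c}  FOLLOW(A)={c}  FOLLOW(B)={c}  FOLLOW(C)={$,b,c}
[3] (no change)
  FOLLOW(S)={$,c}  FOLLOW(A)={c}  FOLLOW(B)={c}  FOLLOW(C)={$,b,c}

FOLLOW(C) = ["$", "b", "c"]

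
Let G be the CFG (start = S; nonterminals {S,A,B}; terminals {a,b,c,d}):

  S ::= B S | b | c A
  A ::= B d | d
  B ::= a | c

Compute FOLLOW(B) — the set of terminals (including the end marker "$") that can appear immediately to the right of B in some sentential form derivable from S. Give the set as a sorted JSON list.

Compute FIRST by fixpoint:
pass 1:
  A via A→d: +{d}
  B via B→a: +{a}
  B via B→c: +{c}
  S via S→B S: +{a,c}
  S via S→b: +{b}
  FIRST[S]={a,b,c}  FIRST[A]={d}  FIRST[B]={a,c}
pass 2:
  A via A→B d: +{a,c}
  FIRST[S]={a,b,c}  FIRST[A]={a,c,d}  FIRST[B]={a,c}
pass 3: (no change)
  FIRST[S]={a,b,c}  FIRST[A]={a,c,d}  FIRST[B]={a,c}

FOLLOW iteration:
initialize: $ ∈ FOLLOW(S)
round 1:
  A→B d: FOLLOW(B) ⊇ FIRST(d) = {d}; new: +{d}
  S→B S: FOLLOW(B) ⊇ FIRST(S) = {a,b,c}; new: +{a,b,c}
  S→c A: FOLLOW(A) ⊇ FOLLOW(S) ⊇ {$}; new: +{$}
  S: {$}  A: {$}  B: {a,b,c,d}
round 2: (stable)
  S: {$}  A: {$}  B: {a,b,c,d}

FOLLOW(B) = ["a", "b", "c", "d"]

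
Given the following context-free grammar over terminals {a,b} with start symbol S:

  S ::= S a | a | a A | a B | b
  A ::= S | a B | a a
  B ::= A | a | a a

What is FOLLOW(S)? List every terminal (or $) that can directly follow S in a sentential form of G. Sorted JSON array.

Compute FIRST by fixpoint:
iter 1:
  A via A→a B: +{a}
  B via B→A: +{a}
  S via S→a: +{a}
  S via S→b: +{b}
  FIRST[S]={a,b}  FIRST[A]={a}  FIRST[B]={a}
iter 2:
  A via A→S: +{b}
  B via B→A: +{b}
  FIRST[S]={a,b}  FIRST[A]={a,b}  FIRST[B]={a,b}
iter 3: — fixpoint
  FIRST[S]={a,b}  FIRST[A]={a,b}  FIRST[B]={a,b}

FOLLOW sets:
FOLLOW(S) := {$}
[1]
  S→S a: FOLLOW(S) ⊇ FIRST(a) = {a}; new: +{a}
  S→a A: FOLLOW(A) ⊇ FOLLOW(S) ⊇ {$,a}; new: +{$,a}
  S→a B: FOLLOW(B) ⊇ FOLLOW(S) ⊇ {$,a}; new: +{$,a}
  S: {$,a}  A: {$,a}  B: {$,a}
[2] done
  S: {$,a}  A: {$,a}  B: {$,a}

FOLLOW(S) = ["$", "a"]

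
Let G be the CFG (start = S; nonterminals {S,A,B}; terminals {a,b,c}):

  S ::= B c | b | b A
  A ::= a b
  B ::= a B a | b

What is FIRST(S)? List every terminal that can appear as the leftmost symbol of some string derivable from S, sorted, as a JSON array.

FIRST sets, iterate to fixpoint:
round 1:
  A via A→a b: +{a}
  B via B→a B a: +{a}
  B via B→b: +{b}
  S via S→B c: +{a,b}
  S: {a,b}  A: {a}  B: {a,b}
round 2: (no change)
  S: {a,b}  A: {a}  B: {a,b}

FIRST(S) = ["a", "b"]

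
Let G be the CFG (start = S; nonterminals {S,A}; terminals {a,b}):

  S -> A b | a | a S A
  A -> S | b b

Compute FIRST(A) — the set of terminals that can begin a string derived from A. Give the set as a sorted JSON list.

Compute FIRST by fixpoint:
[1]
  A via A→b b: +{b}
  S via S→A b: +{b}
  S via S→a: +{a}
  S: {a,b}  A: {b}
[2]
  A via A→S: +{a}
  S: {a,b}  A: {a,b}
[3] done
  S: {a,b}  A: {a,b}

FIRST(A) = ["a", "b"]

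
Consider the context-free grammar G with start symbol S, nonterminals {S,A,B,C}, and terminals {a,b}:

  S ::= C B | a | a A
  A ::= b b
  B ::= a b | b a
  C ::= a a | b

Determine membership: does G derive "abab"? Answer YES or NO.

Convert to CNF:
  S -> C B | T1 A | a
  A -> T0 T0
  B -> T0 T1 | T1 T0
  C -> T1 T1 | b
  T0 -> b
  T1 -> a

CYK table (by increasing span):
  cell(0,0) a: {S,T1}  orig:{S}
  cell(1,1) b: {C,T0}  orig:{C}
  cell(2,2) a: {S,T1}  orig:{S}
  cell(3,3) b: {C,T0}  orig:{C}
  cell(0,1) ab: {B}
  cell(1,2) ba: {B}
  cell(2,3) ab: {B}
  cell(0,2) aba: ∅
  cell(1,3) bab: {S}
  cell(0,3) abab: ∅

S ∉ T[0,3] ⇒ NO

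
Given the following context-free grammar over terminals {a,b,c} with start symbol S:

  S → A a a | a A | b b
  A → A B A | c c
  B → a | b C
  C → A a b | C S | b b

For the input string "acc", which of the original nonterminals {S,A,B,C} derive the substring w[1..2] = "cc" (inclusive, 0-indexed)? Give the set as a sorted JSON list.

CNF form of G:
  S -> A X5 | T1 T1 | T2 A
  A -> A X3 | T0 T0
  B -> T1 C | a
  C -> A X4 | C S | T1 T1
  T0 -> c
  T1 -> b
  T2 -> a
  X3 -> B A
  X4 -> T2 T1
  X5 -> T2 T2

CYK table (by increasing span) (cells [i..j] with 1 ≤ i ≤ j ≤ 2 only):
  [1..1]={T0}  "c"  orig:{}
  [2..2]={T0}  "c"  orig:{}
  [1..2]={A}  "cc"

Original NTs in T[1,2] deriving "cc": ["A"]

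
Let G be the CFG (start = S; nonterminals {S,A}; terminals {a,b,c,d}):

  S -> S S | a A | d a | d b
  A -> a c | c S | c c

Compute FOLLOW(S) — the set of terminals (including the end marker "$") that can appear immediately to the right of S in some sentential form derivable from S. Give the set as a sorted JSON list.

FIRST iteration:
iter 1:
  A via A→a c: +{a}
  A via A→c S: +{c}
  S via S→a A: +{a}
  S via S→d a: +{d}
  FIRST(S)={a,d}  FIRST(A)={a,c}
iter 2: done
  FIRST(S)={a,d}  FIRST(A)={a,c}

FOLLOW sets:
seed FOLLOW(S) with $
round 1:
  S→S S: FOLLOW(S) ⊇ FIRST(S) = {a,d}; new: +{a,d}
  S→a A: FOLLOW(A) ⊇ FOLLOW(S) ⊇ {$,a,d}; new: +{$,a,d}
  FOLLOW(S)={$,a,d}  FOLLOW(A)={$,a,d}
round 2: (stable)
  FOLLOW(S)={$,a,d}  FOLLOW(A)={$,a,d}

FOLLOW(S) = ["$", "a", "d"]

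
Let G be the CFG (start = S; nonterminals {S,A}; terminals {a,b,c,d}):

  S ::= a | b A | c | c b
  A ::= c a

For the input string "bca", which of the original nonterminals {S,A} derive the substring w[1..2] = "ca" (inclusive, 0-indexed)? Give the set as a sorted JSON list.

CNF form of G:
  S -> T0 T2 | T2 A | a | c
  A -> T0 T1
  T0 -> c
  T1 -> a
  T2 -> b

Fill CYK table bottom-up — only the sub-triangle for w[1..2]:
  [1..1]={S,T0}  "c"  orig:{S}
  [2..2]={S,T1}  "a"  orig:{S}
  [1..2]={A}  "ca"

Original NTs in T[1,2] deriving "ca": ["A"]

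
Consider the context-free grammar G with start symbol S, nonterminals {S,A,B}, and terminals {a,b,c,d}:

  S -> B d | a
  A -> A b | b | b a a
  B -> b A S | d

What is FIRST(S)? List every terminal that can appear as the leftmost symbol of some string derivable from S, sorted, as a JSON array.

FIRST iteration:
[1]
  A via A→b: +{b}
  B via B→b A S: +{b}
  B via B→d: +{d}
  S via S→B d: +{b,d}
  S via S→a: +{a}
  FIRST(S)={a,b,d}  FIRST(A)={b}  FIRST(B)={b,d}
[2] (no change)
  FIRST(S)={a,b,d}  FIRST(A)={b}  FIRST(B)={b,d}

FIRST(S) = ["a", "b", "d"]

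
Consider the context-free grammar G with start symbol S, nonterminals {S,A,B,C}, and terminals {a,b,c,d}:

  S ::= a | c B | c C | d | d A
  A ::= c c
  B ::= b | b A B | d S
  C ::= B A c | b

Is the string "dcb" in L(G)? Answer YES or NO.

Convert to CNF:
  S -> T0 B | T0 C | T2 A | a | d
  A -> T0 T0
  B -> T1 X3 | T2 S | b
  C -> B X4 | b
  T0 -> c
  T1 -> b
  T2 -> d
  X3 -> A B
  X4 -> A T0

Fill CYK table bottom-up:
  [0..0]={S,T2}  "d"  orig:{S}
  [1..1]={T0}  "c"  orig:{}
  [2..2]={B,C,T1}  "b"  orig:{B,C}
  [0..1]=∅  "dc"
  [1..2]={S}  "cb"
  [0..2]={B}  "dcb"

S ∉ T[0,2] ⇒ NO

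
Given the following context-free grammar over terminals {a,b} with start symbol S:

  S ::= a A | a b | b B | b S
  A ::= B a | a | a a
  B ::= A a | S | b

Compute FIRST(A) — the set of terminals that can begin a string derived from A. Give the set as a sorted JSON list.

FIRST iteration:
round 1:
  A via A→a: +{a}
  B via B→A a: +{a}
  B via B→b: +{b}
  S via S→a A: +{a}
  S via S→b B: +{b}
  S: {a,b}  A: {a}  B: {a,b}
round 2:
  A via A→B a: +{b}
  S: {a,b}  A: {a,b}  B: {a,b}
round 3: — fixpoint
  S: {a,b}  A: {a,b}  B: {a,b}

FIRST(A) = ["a", "b"]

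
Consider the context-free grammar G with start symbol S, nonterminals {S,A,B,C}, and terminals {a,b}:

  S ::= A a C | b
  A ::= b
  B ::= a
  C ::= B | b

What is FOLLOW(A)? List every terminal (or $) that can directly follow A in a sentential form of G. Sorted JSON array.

Compute FIRST by fixpoint:
pass 1:
  A via A→b: +{b}
  B via B→a: +{a}
  C via C→B: +{a}
  C via C→b: +{b}
  S via S→A a C: +{b}
  FIRST[S]={b}  FIRST[A]={b}  FIRST[B]={a}  FIRST[C]={a,b}
pass 2: done
  FIRST[S]={b}  FIRST[A]={b}  FIRST[B]={a}  FIRST[C]={a,b}

Compute FOLLOW by fixpoint:
initialize: $ ∈ FOLLOW(S)
round 1:
  S→A a C: FOLLOW(A) ⊇ FIRST(a) = {a}; new: +{a}
  S→A a C: FOLLOW(C) ⊇ FOLLOW(S) ⊇ {$}; new: +{$}
  FOLLOW(S)={$}  FOLLOW(A)={a}  FOLLOW(B)={}  FOLLOW(C)={$}
round 2:
  C→B: FOLLOW(B) ⊇ FOLLOW(C) ⊇ {$}; new: +{$}
  FOLLOW(S)={$}  FOLLOW(A)={a}  FOLLOW(B)={$}  FOLLOW(C)={$}
round 3: (no change)
  FOLLOW(S)={$}  FOLLOW(A)={a}  FOLLOW(B)={$}  FOLLOW(C)={$}

FOLLOW(A) = ["a"]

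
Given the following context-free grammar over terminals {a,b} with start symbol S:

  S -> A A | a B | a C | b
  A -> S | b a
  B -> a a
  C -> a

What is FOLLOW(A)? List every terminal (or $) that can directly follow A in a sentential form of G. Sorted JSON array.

FIRST iteration:
round 1:
  A via A→b a: +{b}
  B via B→a a: +{a}
  C via C→a: +{a}
  S via S→A A: +{b}
  S via S→a B: +{a}
  FIRST[S]={a,b}  FIRST[A]={b}  FIRST[B]={a}  FIRST[C]={a}
round 2:
  A via A→S: +{a}
  FIRST[S]={a,b}  FIRST[A]={a,b}  FIRST[B]={a}  FIRST[C]={a}
round 3: (stable)
  FIRST[S]={a,b}  FIRST[A]={a,b}  FIRST[B]={a}  FIRST[C]={a}

Compute FOLLOW by fixpoint:
seed FOLLOW(S) with $
[1]
  S→A A: FOLLOW(A) ⊇ FIRST(A) = {a,b}; new: +{a,b}
  S→A A: FOLLOW(A) ⊇ FOLLOW(S) ⊇ {$}; new: +{$}
  S→a B: FOLLOW(B) ⊇ FOLLOW(S) ⊇ {$}; new: +{$}
  S→a C: FOLLOW(C) ⊇ FOLLOW(S) ⊇ {$}; new: +{$}
  FOLLOW(S)={$}  FOLLOW(A)={$,a,b}  FOLLOW(B)={$}  FOLLOW(C)={$}
[2]
  A→S: FOLLOW(S) ⊇ FOLLOW(A) ⊇ {$,a,b}; new: +{a,b}
  S→a B: FOLLOW(B) ⊇ FOLLOW(S) ⊇ {$,a,b}; new: +{a,b}
  S→a C: FOLLOW(C) ⊇ FOLLOW(S) ⊇ {$,a,b}; new: +{a,b}
  FOLLOW(S)={$,a,b}  FOLLOW(A)={$,a,b}  FOLLOW(B)={$,a,b}  FOLLOW(C)={$,a,b}
[3] — fixpoint
  FOLLOW(S)={$,a,b}  FOLLOW(A)={$,a,b}  FOLLOW(B)={$,a,b}  FOLLOW(C)={$,a,b}

FOLLOW(A) = ["$", "a", "b"]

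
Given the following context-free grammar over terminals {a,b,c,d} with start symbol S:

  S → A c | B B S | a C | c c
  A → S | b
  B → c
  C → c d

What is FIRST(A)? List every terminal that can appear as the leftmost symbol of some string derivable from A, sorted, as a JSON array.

FIRST sets, iterate to fixpoint:
round 1:
  A via A→b: +{b}
  B via B→c: +{c}
  C via C→c d: +{c}
  S via S→A c: +{b}
  S via S→B B S: +{c}
  S via S→a C: +{a}
  FIRST(S)={a,b,c}  FIRST(A)={b}  FIRST(B)={c}  FIRST(C)={c}
round 2:
  A via A→S: +{a,c}
  FIRST(S)={a,b,c}  FIRST(A)={a,b,c}  FIRST(B)={c}  FIRST(C)={c}
round 3: — fixpoint
  FIRST(S)={a,b,c}  FIRST(A)={a,b,c}  FIRST(B)={c}  FIRST(C)={c}

FIRST(A) = ["a", "b", "c"]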